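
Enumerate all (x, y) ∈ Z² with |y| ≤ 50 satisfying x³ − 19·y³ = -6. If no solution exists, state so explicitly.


The equation is x³ - 19y³ = -6. For fixed y, x³ = 19·y³ − 6, so a solution requires the RHS to be a perfect cube.
Strategy: iterate y from -50 to 50, compute RHS = 19·y³ − 6, and check whether it is a (positive or negative) perfect cube.
Check small values of y:
  y = 0: RHS = -6 is not a perfect cube.
  y = 1: RHS = 13 is not a perfect cube.
  y = -1: RHS = -25 is not a perfect cube.
  y = 2: RHS = 146 is not a perfect cube.
  y = -2: RHS = -158 is not a perfect cube.
  y = 3: RHS = 507 is not a perfect cube.
  y = -3: RHS = -519 is not a perfect cube.
Continuing the search up to |y| = 50 finds no solutions either.
No (x, y) in the scanned range satisfies the equation.

No integer solutions with |y| ≤ 50.


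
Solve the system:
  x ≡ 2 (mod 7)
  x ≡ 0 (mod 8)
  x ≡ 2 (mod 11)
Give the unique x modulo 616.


Moduli 7, 8, 11 are pairwise coprime; by CRT there is a unique solution modulo M = 7 · 8 · 11 = 616.
Solve pairwise, accumulating the modulus:
  Start with x ≡ 2 (mod 7).
  Combine with x ≡ 0 (mod 8): since gcd(7, 8) = 1, we get a unique residue mod 56.
    Write x = 2 + 7·t and substitute into x ≡ 0 (mod 8): 7·t ≡ 0 − 2 = -2 (mod 8).
    Reduce coefficients mod 8: 7·t ≡ 6 (mod 8).
    The inverse of 7 mod 8 is 7 (since 7·7 = 49 = 6·8 + 1), so t ≡ 7·6 = 42 ≡ 2 (mod 8).
    Then x = 2 + 7·2 = 16, valid modulo lcm(7, 8) = 56: x ≡ 16 (mod 56).
  Combine with x ≡ 2 (mod 11): since gcd(56, 11) = 1, we get a unique residue mod 616.
    Write x = 16 + 56·t and substitute into x ≡ 2 (mod 11): 56·t ≡ 2 − 16 = -14 (mod 11).
    Reduce coefficients mod 11: 1·t ≡ 8 (mod 11).
    So t ≡ 8 (mod 11).
    Then x = 16 + 56·8 = 464, valid modulo lcm(56, 11) = 616: x ≡ 464 (mod 616).
Verify: 464 mod 7 = 2 ✓, 464 mod 8 = 0 ✓, 464 mod 11 = 2 ✓.

x ≡ 464 (mod 616).


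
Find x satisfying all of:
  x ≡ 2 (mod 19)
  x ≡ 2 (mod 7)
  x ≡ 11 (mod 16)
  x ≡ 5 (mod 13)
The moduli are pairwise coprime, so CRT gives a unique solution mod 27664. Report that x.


Product of moduli M = 19 · 7 · 16 · 13 = 27664.
Merge one congruence at a time:
  Start: x ≡ 2 (mod 19).
  Combine with x ≡ 2 (mod 7); new modulus lcm = 133.
    Write x = 2 + 19·t and substitute into x ≡ 2 (mod 7): 19·t ≡ 2 − 2 = 0 (mod 7).
    Reduce coefficients mod 7: 5·t ≡ 0 (mod 7).
    The inverse of 5 mod 7 is 3 (since 5·3 = 15 = 2·7 + 1), so t ≡ 3·0 = 0 ≡ 0 (mod 7).
    Then x = 2 + 19·0 = 2, valid modulo lcm(19, 7) = 133: x ≡ 2 (mod 133).
  Combine with x ≡ 11 (mod 16); new modulus lcm = 2128.
    Write x = 2 + 133·t and substitute into x ≡ 11 (mod 16): 133·t ≡ 11 − 2 = 9 (mod 16).
    Reduce coefficients mod 16: 5·t ≡ 9 (mod 16).
    The inverse of 5 mod 16 is 13 (since 5·13 = 65 = 4·16 + 1), so t ≡ 13·9 = 117 ≡ 5 (mod 16).
    Then x = 2 + 133·5 = 667, valid modulo lcm(133, 16) = 2128: x ≡ 667 (mod 2128).
  Combine with x ≡ 5 (mod 13); new modulus lcm = 27664.
    Write x = 667 + 2128·t and substitute into x ≡ 5 (mod 13): 2128·t ≡ 5 − 667 = -662 (mod 13).
    Reduce coefficients mod 13: 9·t ≡ 1 (mod 13).
    The inverse of 9 mod 13 is 3 (since 9·3 = 27 = 2·13 + 1), so t ≡ 3·1 = 3 ≡ 3 (mod 13).
    Then x = 667 + 2128·3 = 7051, valid modulo lcm(2128, 13) = 27664: x ≡ 7051 (mod 27664).
Verify against each original: 7051 mod 19 = 2, 7051 mod 7 = 2, 7051 mod 16 = 11, 7051 mod 13 = 5.

x ≡ 7051 (mod 27664).


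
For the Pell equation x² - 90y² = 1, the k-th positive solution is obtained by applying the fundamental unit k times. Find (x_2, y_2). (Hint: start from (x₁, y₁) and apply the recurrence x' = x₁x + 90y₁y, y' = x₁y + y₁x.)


Step 1: Find the fundamental solution (x₁, y₁) of x² - 90y² = 1.
  Expand √90 as a continued fraction. a₀ = ⌊√90⌋ = 9; iterate m_{k+1} = d_k·a_k − m_k, d_{k+1} = (90 − m_{k+1}²)/d_k, a_{k+1} = ⌊(a₀ + m_{k+1})/d_{k+1}⌋ (starting m₀ = 0, d₀ = 1), with convergents p_k = a_k·p_{k-1} + p_{k-2}, q_k = a_k·q_{k-1} + q_{k-2} (p₋₁ = 1, q₋₁ = 0):
  k = 0: a₀ = 9; p₀/q₀ = 9/1; p₀² − 90·q₀² = 81 − 90 = -9.
  k = 1: m = 9, d = 9, a = ⌊(9 + 9)/9⌋ = 2; p/q = (2·9 + 1)/(2·1 + 0) = 19/2; p² − 90·q² = 361 − 360 = 1.
  The first convergent with p² − 90·q² = 1 gives the fundamental solution (x₁, y₁) = (19, 2).
Step 2: Apply the recurrence (x_{n+1}, y_{n+1}) = (x₁x_n + 90y₁y_n, x₁y_n + y₁x_n) repeatedly.
  From (x_1, y_1) = (19, 2): x_2 = 19·19 + 90·2·2 = 721; y_2 = 19·2 + 2·19 = 76.
Step 3: Verify x_2² - 90·y_2² = 519841 - 519840 = 1 (should be 1). ✓

(x_1, y_1) = (19, 2); (x_2, y_2) = (721, 76).


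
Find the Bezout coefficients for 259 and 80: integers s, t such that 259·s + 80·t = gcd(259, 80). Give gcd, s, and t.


Euclidean algorithm on (259, 80) — divide until remainder is 0:
  259 = 3 · 80 + 19
  80 = 4 · 19 + 4
  19 = 4 · 4 + 3
  4 = 1 · 3 + 1
  3 = 3 · 1 + 0
gcd(259, 80) = 1.
Track Bezout coefficients alongside the remainders: start with r₀ = 259 = a·1 + b·0 (s = 1, t = 0) and r₁ = 80 = a·0 + b·1 (s = 0, t = 1); each new remainder r_{k+1} = r_{k-1} − q_k·r_k inherits s_{k+1} = s_{k-1} − q_k·s_k, t_{k+1} = t_{k-1} − q_k·t_k, so r_k = a·s_k + b·t_k at every step:
  q = 3: r = 19, s = 1 − 3·0 = 1, t = 0 − 3·1 = -3  (check: 259·1 + 80·(-3) = 19)
  q = 4: r = 4, s = 0 − 4·1 = -4, t = 1 − 4·(-3) = 13  (check: 259·(-4) + 80·13 = 4)
  q = 4: r = 3, s = 1 − 4·(-4) = 17, t = -3 − 4·13 = -55  (check: 259·17 + 80·(-55) = 3)
  q = 1: r = 1, s = -4 − 1·17 = -21, t = 13 − 1·(-55) = 68  (check: 259·(-21) + 80·68 = 1)
The row with r = 1 (the gcd) gives the Bezout coefficients s = -21, t = 68.
Result: 259 · (-21) + 80 · (68) = 1.

gcd(259, 80) = 1; s = -21, t = 68 (check: 259·(-21) + 80·68 = 1).


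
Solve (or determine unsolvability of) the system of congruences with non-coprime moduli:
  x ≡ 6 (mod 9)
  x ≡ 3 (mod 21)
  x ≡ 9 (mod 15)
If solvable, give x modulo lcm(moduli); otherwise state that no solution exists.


Moduli 9, 21, 15 are not pairwise coprime, so CRT works modulo lcm(m_i) when all pairwise compatibility conditions hold.
Pairwise compatibility: gcd(m_i, m_j) must divide a_i - a_j for every pair.
Merge one congruence at a time:
  Start: x ≡ 6 (mod 9).
  Combine with x ≡ 3 (mod 21): gcd(9, 21) = 3; 3 - 6 = -3, which IS divisible by 3, so compatible.
    Write x = 6 + 9·t and substitute into x ≡ 3 (mod 21): 9·t ≡ 3 − 6 = -3 (mod 21).
    Divide the congruence (and modulus) by g = 3: 3·t ≡ -1 (mod 7).
    Reduce coefficients mod 7: 3·t ≡ 6 (mod 7).
    The inverse of 3 mod 7 is 5 (since 3·5 = 15 = 2·7 + 1), so t ≡ 5·6 = 30 ≡ 2 (mod 7).
    Then x = 6 + 9·2 = 24, valid modulo lcm(9, 21) = 63: x ≡ 24 (mod 63).
  Combine with x ≡ 9 (mod 15): gcd(63, 15) = 3; 9 - 24 = -15, which IS divisible by 3, so compatible.
    Write x = 24 + 63·t and substitute into x ≡ 9 (mod 15): 63·t ≡ 9 − 24 = -15 (mod 15).
    Divide the congruence (and modulus) by g = 3: 21·t ≡ -5 (mod 5).
    Reduce coefficients mod 5: 1·t ≡ 0 (mod 5).
    So t ≡ 0 (mod 5).
    Then x = 24 + 63·0 = 24, valid modulo lcm(63, 15) = 315: x ≡ 24 (mod 315).
Verify: 24 mod 9 = 6, 24 mod 21 = 3, 24 mod 15 = 9.

x ≡ 24 (mod 315).


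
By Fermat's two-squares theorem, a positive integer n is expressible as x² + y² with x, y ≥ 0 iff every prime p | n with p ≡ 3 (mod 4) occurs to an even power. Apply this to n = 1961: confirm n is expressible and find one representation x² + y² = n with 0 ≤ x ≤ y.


Step 1: Factor n = 1961 = 37 · 53.
Step 2: Check the mod-4 condition on each prime factor: 37 ≡ 1 (mod 4), exponent 1; 53 ≡ 1 (mod 4), exponent 1.
All primes ≡ 3 (mod 4) appear to even exponent (or don't appear), so by the two-squares theorem n IS expressible as a sum of two squares.
Step 3: Build a representation. Here n = 37 · 53 is a product of primes ≡ 1 (mod 4). Each prime p ≡ 1 (mod 4) is itself a sum of two squares; find a² by testing p − a² for a perfect square:
  37: 37 − 1² = 36 = 6² ⇒ 37 = 1² + 6².
  53: 53 − 1² = 52, 53 − 2² = 49 = 7² ⇒ 53 = 2² + 7².
  Combine using the Brahmagupta–Fibonacci identity (a² + b²)(c² + d²) = (ac − bd)² + (ad + bc)² = (ac + bd)² + (ad − bc)²:
  37 · 53 = 1961: from (1² + 6²)(2² + 7²), take (1·2 − 6·7, 1·7 + 6·2) = (2 − 42, 7 + 12) = (-40, 19); dropping signs (only squares matter) gives (40, 19); check 40² + 19² = 1600 + 361 = 1961 ✓.
Step 4: Order so x ≤ y and verify: 19² + 40² = 361 + 1600 = 1961 = n. ✓

n = 1961 = 19² + 40² (one valid representation with x ≤ y).


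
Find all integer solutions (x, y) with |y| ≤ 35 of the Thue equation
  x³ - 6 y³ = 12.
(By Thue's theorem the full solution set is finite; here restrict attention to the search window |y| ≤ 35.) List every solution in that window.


The equation is x³ - 6y³ = 12. For fixed y, x³ = 6·y³ + 12, so a solution requires the RHS to be a perfect cube.
Strategy: iterate y from -35 to 35, compute RHS = 6·y³ + 12, and check whether it is a (positive or negative) perfect cube.
Check small values of y:
  y = 0: RHS = 12 is not a perfect cube.
  y = 1: RHS = 18 is not a perfect cube.
  y = -1: RHS = 6 is not a perfect cube.
  y = 2: RHS = 60 is not a perfect cube.
  y = -2: RHS = -36 is not a perfect cube.
  y = 3: RHS = 174 is not a perfect cube.
  y = -3: RHS = -150 is not a perfect cube.
Continuing the search up to |y| = 35 finds no solutions either.
No (x, y) in the scanned range satisfies the equation.

No integer solutions with |y| ≤ 35.


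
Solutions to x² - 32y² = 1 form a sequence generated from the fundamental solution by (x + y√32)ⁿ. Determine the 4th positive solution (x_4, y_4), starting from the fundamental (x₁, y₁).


Step 1: Find the fundamental solution (x₁, y₁) of x² - 32y² = 1.
  Expand √32 as a continued fraction. a₀ = ⌊√32⌋ = 5; iterate m_{k+1} = d_k·a_k − m_k, d_{k+1} = (32 − m_{k+1}²)/d_k, a_{k+1} = ⌊(a₀ + m_{k+1})/d_{k+1}⌋ (starting m₀ = 0, d₀ = 1), with convergents p_k = a_k·p_{k-1} + p_{k-2}, q_k = a_k·q_{k-1} + q_{k-2} (p₋₁ = 1, q₋₁ = 0):
  k = 0: a₀ = 5; p₀/q₀ = 5/1; p₀² − 32·q₀² = 25 − 32 = -7.
  k = 1: m = 5, d = 7, a = ⌊(5 + 5)/7⌋ = 1; p/q = (1·5 + 1)/(1·1 + 0) = 6/1; p² − 32·q² = 36 − 32 = 4.
  k = 2: m = 2, d = 4, a = ⌊(5 + 2)/4⌋ = 1; p/q = (1·6 + 5)/(1·1 + 1) = 11/2; p² − 32·q² = 121 − 128 = -7.
  k = 3: m = 2, d = 7, a = ⌊(5 + 2)/7⌋ = 1; p/q = (1·11 + 6)/(1·2 + 1) = 17/3; p² − 32·q² = 289 − 288 = 1.
  The first convergent with p² − 32·q² = 1 gives the fundamental solution (x₁, y₁) = (17, 3).
Step 2: Apply the recurrence (x_{n+1}, y_{n+1}) = (x₁x_n + 32y₁y_n, x₁y_n + y₁x_n) repeatedly.
  From (x_1, y_1) = (17, 3): x_2 = 17·17 + 32·3·3 = 577; y_2 = 17·3 + 3·17 = 102.
  From (x_2, y_2) = (577, 102): x_3 = 17·577 + 32·3·102 = 19601; y_3 = 17·102 + 3·577 = 3465.
  From (x_3, y_3) = (19601, 3465): x_4 = 17·19601 + 32·3·3465 = 665857; y_4 = 17·3465 + 3·19601 = 117708.
Step 3: Verify x_4² - 32·y_4² = 443365544449 - 443365544448 = 1 (should be 1). ✓

(x_1, y_1) = (17, 3); (x_4, y_4) = (665857, 117708).


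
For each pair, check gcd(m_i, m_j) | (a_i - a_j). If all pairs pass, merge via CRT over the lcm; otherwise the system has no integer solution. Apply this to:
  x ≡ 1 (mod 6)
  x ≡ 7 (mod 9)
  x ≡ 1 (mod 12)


Moduli 6, 9, 12 are not pairwise coprime, so CRT works modulo lcm(m_i) when all pairwise compatibility conditions hold.
Pairwise compatibility: gcd(m_i, m_j) must divide a_i - a_j for every pair.
Merge one congruence at a time:
  Start: x ≡ 1 (mod 6).
  Combine with x ≡ 7 (mod 9): gcd(6, 9) = 3; 7 - 1 = 6, which IS divisible by 3, so compatible.
    Write x = 1 + 6·t and substitute into x ≡ 7 (mod 9): 6·t ≡ 7 − 1 = 6 (mod 9).
    Divide the congruence (and modulus) by g = 3: 2·t ≡ 2 (mod 3).
    The inverse of 2 mod 3 is 2 (since 2·2 = 4 = 1·3 + 1), so t ≡ 2·2 = 4 ≡ 1 (mod 3).
    Then x = 1 + 6·1 = 7, valid modulo lcm(6, 9) = 18: x ≡ 7 (mod 18).
  Combine with x ≡ 1 (mod 12): gcd(18, 12) = 6; 1 - 7 = -6, which IS divisible by 6, so compatible.
    Write x = 7 + 18·t and substitute into x ≡ 1 (mod 12): 18·t ≡ 1 − 7 = -6 (mod 12).
    Divide the congruence (and modulus) by g = 6: 3·t ≡ -1 (mod 2).
    Reduce coefficients mod 2: 1·t ≡ 1 (mod 2).
    So t ≡ 1 (mod 2).
    Then x = 7 + 18·1 = 25, valid modulo lcm(18, 12) = 36: x ≡ 25 (mod 36).
Verify: 25 mod 6 = 1, 25 mod 9 = 7, 25 mod 12 = 1.

x ≡ 25 (mod 36).


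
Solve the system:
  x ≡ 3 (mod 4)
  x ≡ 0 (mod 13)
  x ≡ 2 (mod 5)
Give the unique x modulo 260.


Moduli 4, 13, 5 are pairwise coprime; by CRT there is a unique solution modulo M = 4 · 13 · 5 = 260.
Solve pairwise, accumulating the modulus:
  Start with x ≡ 3 (mod 4).
  Combine with x ≡ 0 (mod 13): since gcd(4, 13) = 1, we get a unique residue mod 52.
    Write x = 3 + 4·t and substitute into x ≡ 0 (mod 13): 4·t ≡ 0 − 3 = -3 (mod 13).
    Reduce coefficients mod 13: 4·t ≡ 10 (mod 13).
    The inverse of 4 mod 13 is 10 (since 4·10 = 40 = 3·13 + 1), so t ≡ 10·10 = 100 ≡ 9 (mod 13).
    Then x = 3 + 4·9 = 39, valid modulo lcm(4, 13) = 52: x ≡ 39 (mod 52).
  Combine with x ≡ 2 (mod 5): since gcd(52, 5) = 1, we get a unique residue mod 260.
    Write x = 39 + 52·t and substitute into x ≡ 2 (mod 5): 52·t ≡ 2 − 39 = -37 (mod 5).
    Reduce coefficients mod 5: 2·t ≡ 3 (mod 5).
    The inverse of 2 mod 5 is 3 (since 2·3 = 6 = 1·5 + 1), so t ≡ 3·3 = 9 ≡ 4 (mod 5).
    Then x = 39 + 52·4 = 247, valid modulo lcm(52, 5) = 260: x ≡ 247 (mod 260).
Verify: 247 mod 4 = 3 ✓, 247 mod 13 = 0 ✓, 247 mod 5 = 2 ✓.

x ≡ 247 (mod 260).


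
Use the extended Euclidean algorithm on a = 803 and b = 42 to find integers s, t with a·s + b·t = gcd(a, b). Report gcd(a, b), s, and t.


Euclidean algorithm on (803, 42) — divide until remainder is 0:
  803 = 19 · 42 + 5
  42 = 8 · 5 + 2
  5 = 2 · 2 + 1
  2 = 2 · 1 + 0
gcd(803, 42) = 1.
Track Bezout coefficients alongside the remainders: start with r₀ = 803 = a·1 + b·0 (s = 1, t = 0) and r₁ = 42 = a·0 + b·1 (s = 0, t = 1); each new remainder r_{k+1} = r_{k-1} − q_k·r_k inherits s_{k+1} = s_{k-1} − q_k·s_k, t_{k+1} = t_{k-1} − q_k·t_k, so r_k = a·s_k + b·t_k at every step:
  q = 19: r = 5, s = 1 − 19·0 = 1, t = 0 − 19·1 = -19  (check: 803·1 + 42·(-19) = 5)
  q = 8: r = 2, s = 0 − 8·1 = -8, t = 1 − 8·(-19) = 153  (check: 803·(-8) + 42·153 = 2)
  q = 2: r = 1, s = 1 − 2·(-8) = 17, t = -19 − 2·153 = -325  (check: 803·17 + 42·(-325) = 1)
The row with r = 1 (the gcd) gives the Bezout coefficients s = 17, t = -325.
Result: 803 · (17) + 42 · (-325) = 1.

gcd(803, 42) = 1; s = 17, t = -325 (check: 803·17 + 42·(-325) = 1).


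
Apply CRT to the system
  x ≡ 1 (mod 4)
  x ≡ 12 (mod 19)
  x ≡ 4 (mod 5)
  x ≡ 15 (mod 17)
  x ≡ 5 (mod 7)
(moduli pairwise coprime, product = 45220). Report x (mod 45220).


Product of moduli M = 4 · 19 · 5 · 17 · 7 = 45220.
Merge one congruence at a time:
  Start: x ≡ 1 (mod 4).
  Combine with x ≡ 12 (mod 19); new modulus lcm = 76.
    Write x = 1 + 4·t and substitute into x ≡ 12 (mod 19): 4·t ≡ 12 − 1 = 11 (mod 19).
    The inverse of 4 mod 19 is 5 (since 4·5 = 20 = 1·19 + 1), so t ≡ 5·11 = 55 ≡ 17 (mod 19).
    Then x = 1 + 4·17 = 69, valid modulo lcm(4, 19) = 76: x ≡ 69 (mod 76).
  Combine with x ≡ 4 (mod 5); new modulus lcm = 380.
    Write x = 69 + 76·t and substitute into x ≡ 4 (mod 5): 76·t ≡ 4 − 69 = -65 (mod 5).
    Reduce coefficients mod 5: 1·t ≡ 0 (mod 5).
    So t ≡ 0 (mod 5).
    Then x = 69 + 76·0 = 69, valid modulo lcm(76, 5) = 380: x ≡ 69 (mod 380).
  Combine with x ≡ 15 (mod 17); new modulus lcm = 6460.
    Write x = 69 + 380·t and substitute into x ≡ 15 (mod 17): 380·t ≡ 15 − 69 = -54 (mod 17).
    Reduce coefficients mod 17: 6·t ≡ 14 (mod 17).
    The inverse of 6 mod 17 is 3 (since 6·3 = 18 = 1·17 + 1), so t ≡ 3·14 = 42 ≡ 8 (mod 17).
    Then x = 69 + 380·8 = 3109, valid modulo lcm(380, 17) = 6460: x ≡ 3109 (mod 6460).
  Combine with x ≡ 5 (mod 7); new modulus lcm = 45220.
    Write x = 3109 + 6460·t and substitute into x ≡ 5 (mod 7): 6460·t ≡ 5 − 3109 = -3104 (mod 7).
    Reduce coefficients mod 7: 6·t ≡ 4 (mod 7).
    The inverse of 6 mod 7 is 6 (since 6·6 = 36 = 5·7 + 1), so t ≡ 6·4 = 24 ≡ 3 (mod 7).
    Then x = 3109 + 6460·3 = 22489, valid modulo lcm(6460, 7) = 45220: x ≡ 22489 (mod 45220).
Verify against each original: 22489 mod 4 = 1, 22489 mod 19 = 12, 22489 mod 5 = 4, 22489 mod 17 = 15, 22489 mod 7 = 5.

x ≡ 22489 (mod 45220).


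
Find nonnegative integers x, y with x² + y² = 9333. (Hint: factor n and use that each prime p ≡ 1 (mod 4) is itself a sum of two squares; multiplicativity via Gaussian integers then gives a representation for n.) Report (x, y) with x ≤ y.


Step 1: Factor n = 9333 = 3^2 · 17 · 61.
Step 2: Check the mod-4 condition on each prime factor: 3 ≡ 3 (mod 4), exponent 2 (must be even); 17 ≡ 1 (mod 4), exponent 1; 61 ≡ 1 (mod 4), exponent 1.
All primes ≡ 3 (mod 4) appear to even exponent (or don't appear), so by the two-squares theorem n IS expressible as a sum of two squares.
Step 3: Build a representation. Group n = k² · m with k = 3 and m = 17 · 61 = 1037 (a product of primes ≡ 1 (mod 4)); a representation of m scales to one of n via (k·x)² + (k·y)² = k²(x² + y²). Each prime p ≡ 1 (mod 4) is itself a sum of two squares; find a² by testing p − a² for a perfect square:
  17: 17 − 1² = 16 = 4² ⇒ 17 = 1² + 4².
  61: 61 − 1² = 60, 61 − 2² = 57, 61 − 3² = 52, 61 − 4² = 45, 61 − 5² = 36 = 6² ⇒ 61 = 5² + 6².
  Combine using the Brahmagupta–Fibonacci identity (a² + b²)(c² + d²) = (ac − bd)² + (ad + bc)² = (ac + bd)² + (ad − bc)²:
  17 · 61 = 1037: from (1² + 4²)(5² + 6²), take (1·5 − 4·6, 1·6 + 4·5) = (5 − 24, 6 + 20) = (-19, 26); dropping signs (only squares matter) gives (19, 26); check 19² + 26² = 361 + 676 = 1037 ✓.
  Scale by k = 3: (3·19, 3·26) = (57, 78).
Step 4: Order so x ≤ y and verify: 57² + 78² = 3249 + 6084 = 9333 = n. ✓

n = 9333 = 57² + 78² (one valid representation with x ≤ y).


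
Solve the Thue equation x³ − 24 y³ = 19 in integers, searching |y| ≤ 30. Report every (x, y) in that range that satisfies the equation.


The equation is x³ - 24y³ = 19. For fixed y, x³ = 24·y³ + 19, so a solution requires the RHS to be a perfect cube.
Strategy: iterate y from -30 to 30, compute RHS = 24·y³ + 19, and check whether it is a (positive or negative) perfect cube.
Check small values of y:
  y = 0: RHS = 19 is not a perfect cube.
  y = 1: RHS = 43 is not a perfect cube.
  y = -1: RHS = -5 is not a perfect cube.
  y = 2: RHS = 211 is not a perfect cube.
  y = -2: RHS = -173 is not a perfect cube.
  y = 3: RHS = 667 is not a perfect cube.
  y = -3: RHS = -629 is not a perfect cube.
Continuing the search up to |y| = 30 finds no solutions either.
No (x, y) in the scanned range satisfies the equation.

No integer solutions with |y| ≤ 30.


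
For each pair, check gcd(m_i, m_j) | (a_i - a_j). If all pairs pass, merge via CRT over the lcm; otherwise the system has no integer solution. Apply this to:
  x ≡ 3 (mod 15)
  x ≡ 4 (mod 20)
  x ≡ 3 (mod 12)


Moduli 15, 20, 12 are not pairwise coprime, so CRT works modulo lcm(m_i) when all pairwise compatibility conditions hold.
Pairwise compatibility: gcd(m_i, m_j) must divide a_i - a_j for every pair.
Merge one congruence at a time:
  Start: x ≡ 3 (mod 15).
  Combine with x ≡ 4 (mod 20): gcd(15, 20) = 5, and 4 - 3 = 1 is NOT divisible by 5.
    ⇒ system is inconsistent (no integer solution).

No solution (the system is inconsistent).


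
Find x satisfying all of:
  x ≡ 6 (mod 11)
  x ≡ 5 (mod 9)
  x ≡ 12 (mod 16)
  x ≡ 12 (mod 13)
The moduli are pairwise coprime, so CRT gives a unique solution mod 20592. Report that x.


Product of moduli M = 11 · 9 · 16 · 13 = 20592.
Merge one congruence at a time:
  Start: x ≡ 6 (mod 11).
  Combine with x ≡ 5 (mod 9); new modulus lcm = 99.
    Write x = 6 + 11·t and substitute into x ≡ 5 (mod 9): 11·t ≡ 5 − 6 = -1 (mod 9).
    Reduce coefficients mod 9: 2·t ≡ 8 (mod 9).
    The inverse of 2 mod 9 is 5 (since 2·5 = 10 = 1·9 + 1), so t ≡ 5·8 = 40 ≡ 4 (mod 9).
    Then x = 6 + 11·4 = 50, valid modulo lcm(11, 9) = 99: x ≡ 50 (mod 99).
  Combine with x ≡ 12 (mod 16); new modulus lcm = 1584.
    Write x = 50 + 99·t and substitute into x ≡ 12 (mod 16): 99·t ≡ 12 − 50 = -38 (mod 16).
    Reduce coefficients mod 16: 3·t ≡ 10 (mod 16).
    The inverse of 3 mod 16 is 11 (since 3·11 = 33 = 2·16 + 1), so t ≡ 11·10 = 110 ≡ 14 (mod 16).
    Then x = 50 + 99·14 = 1436, valid modulo lcm(99, 16) = 1584: x ≡ 1436 (mod 1584).
  Combine with x ≡ 12 (mod 13); new modulus lcm = 20592.
    Write x = 1436 + 1584·t and substitute into x ≡ 12 (mod 13): 1584·t ≡ 12 − 1436 = -1424 (mod 13).
    Reduce coefficients mod 13: 11·t ≡ 6 (mod 13).
    The inverse of 11 mod 13 is 6 (since 11·6 = 66 = 5·13 + 1), so t ≡ 6·6 = 36 ≡ 10 (mod 13).
    Then x = 1436 + 1584·10 = 17276, valid modulo lcm(1584, 13) = 20592: x ≡ 17276 (mod 20592).
Verify against each original: 17276 mod 11 = 6, 17276 mod 9 = 5, 17276 mod 16 = 12, 17276 mod 13 = 12.

x ≡ 17276 (mod 20592).


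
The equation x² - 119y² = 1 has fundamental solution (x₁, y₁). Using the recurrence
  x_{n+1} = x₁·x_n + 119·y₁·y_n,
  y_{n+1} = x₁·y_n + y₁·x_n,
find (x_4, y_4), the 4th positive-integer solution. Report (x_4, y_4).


Step 1: Find the fundamental solution (x₁, y₁) of x² - 119y² = 1.
  Expand √119 as a continued fraction. a₀ = ⌊√119⌋ = 10; iterate m_{k+1} = d_k·a_k − m_k, d_{k+1} = (119 − m_{k+1}²)/d_k, a_{k+1} = ⌊(a₀ + m_{k+1})/d_{k+1}⌋ (starting m₀ = 0, d₀ = 1), with convergents p_k = a_k·p_{k-1} + p_{k-2}, q_k = a_k·q_{k-1} + q_{k-2} (p₋₁ = 1, q₋₁ = 0):
  k = 0: a₀ = 10; p₀/q₀ = 10/1; p₀² − 119·q₀² = 100 − 119 = -19.
  k = 1: m = 10, d = 19, a = ⌊(10 + 10)/19⌋ = 1; p/q = (1·10 + 1)/(1·1 + 0) = 11/1; p² − 119·q² = 121 − 119 = 2.
  k = 2: m = 9, d = 2, a = ⌊(10 + 9)/2⌋ = 9; p/q = (9·11 + 10)/(9·1 + 1) = 109/10; p² − 119·q² = 11881 − 11900 = -19.
  k = 3: m = 9, d = 19, a = ⌊(10 + 9)/19⌋ = 1; p/q = (1·109 + 11)/(1·10 + 1) = 120/11; p² − 119·q² = 14400 − 14399 = 1.
  The first convergent with p² − 119·q² = 1 gives the fundamental solution (x₁, y₁) = (120, 11).
Step 2: Apply the recurrence (x_{n+1}, y_{n+1}) = (x₁x_n + 119y₁y_n, x₁y_n + y₁x_n) repeatedly.
  From (x_1, y_1) = (120, 11): x_2 = 120·120 + 119·11·11 = 28799; y_2 = 120·11 + 11·120 = 2640.
  From (x_2, y_2) = (28799, 2640): x_3 = 120·28799 + 119·11·2640 = 6911640; y_3 = 120·2640 + 11·28799 = 633589.
  From (x_3, y_3) = (6911640, 633589): x_4 = 120·6911640 + 119·11·633589 = 1658764801; y_4 = 120·633589 + 11·6911640 = 152058720.
Step 3: Verify x_4² - 119·y_4² = 2751500665036569601 - 2751500665036569600 = 1 (should be 1). ✓

(x_1, y_1) = (120, 11); (x_4, y_4) = (1658764801, 152058720).


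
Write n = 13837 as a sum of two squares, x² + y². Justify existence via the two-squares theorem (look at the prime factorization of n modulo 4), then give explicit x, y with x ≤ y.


Step 1: Factor n = 13837 = 101 · 137.
Step 2: Check the mod-4 condition on each prime factor: 101 ≡ 1 (mod 4), exponent 1; 137 ≡ 1 (mod 4), exponent 1.
All primes ≡ 3 (mod 4) appear to even exponent (or don't appear), so by the two-squares theorem n IS expressible as a sum of two squares.
Step 3: Build a representation. Here n = 101 · 137 is a product of primes ≡ 1 (mod 4). Each prime p ≡ 1 (mod 4) is itself a sum of two squares; find a² by testing p − a² for a perfect square:
  101: 101 − 1² = 100 = 10² ⇒ 101 = 1² + 10².
  137: 137 − 1² = 136, 137 − 2² = 133, 137 − 3² = 128, 137 − 4² = 121 = 11² ⇒ 137 = 4² + 11².
  Combine using the Brahmagupta–Fibonacci identity (a² + b²)(c² + d²) = (ac − bd)² + (ad + bc)² = (ac + bd)² + (ad − bc)²:
  101 · 137 = 13837: from (1² + 10²)(4² + 11²), take (1·4 − 10·11, 1·11 + 10·4) = (4 − 110, 11 + 40) = (-106, 51); dropping signs (only squares matter) gives (106, 51); check 106² + 51² = 11236 + 2601 = 13837 ✓.
Step 4: Order so x ≤ y and verify: 51² + 106² = 2601 + 11236 = 13837 = n. ✓

n = 13837 = 51² + 106² (one valid representation with x ≤ y).


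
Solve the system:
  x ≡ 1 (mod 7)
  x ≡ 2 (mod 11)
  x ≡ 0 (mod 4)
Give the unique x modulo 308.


Moduli 7, 11, 4 are pairwise coprime; by CRT there is a unique solution modulo M = 7 · 11 · 4 = 308.
Solve pairwise, accumulating the modulus:
  Start with x ≡ 1 (mod 7).
  Combine with x ≡ 2 (mod 11): since gcd(7, 11) = 1, we get a unique residue mod 77.
    Write x = 1 + 7·t and substitute into x ≡ 2 (mod 11): 7·t ≡ 2 − 1 = 1 (mod 11).
    The inverse of 7 mod 11 is 8 (since 7·8 = 56 = 5·11 + 1), so t ≡ 8·1 = 8 ≡ 8 (mod 11).
    Then x = 1 + 7·8 = 57, valid modulo lcm(7, 11) = 77: x ≡ 57 (mod 77).
  Combine with x ≡ 0 (mod 4): since gcd(77, 4) = 1, we get a unique residue mod 308.
    Write x = 57 + 77·t and substitute into x ≡ 0 (mod 4): 77·t ≡ 0 − 57 = -57 (mod 4).
    Reduce coefficients mod 4: 1·t ≡ 3 (mod 4).
    So t ≡ 3 (mod 4).
    Then x = 57 + 77·3 = 288, valid modulo lcm(77, 4) = 308: x ≡ 288 (mod 308).
Verify: 288 mod 7 = 1 ✓, 288 mod 11 = 2 ✓, 288 mod 4 = 0 ✓.

x ≡ 288 (mod 308).


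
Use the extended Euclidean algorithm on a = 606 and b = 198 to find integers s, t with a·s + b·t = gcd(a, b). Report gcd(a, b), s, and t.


Euclidean algorithm on (606, 198) — divide until remainder is 0:
  606 = 3 · 198 + 12
  198 = 16 · 12 + 6
  12 = 2 · 6 + 0
gcd(606, 198) = 6.
Track Bezout coefficients alongside the remainders: start with r₀ = 606 = a·1 + b·0 (s = 1, t = 0) and r₁ = 198 = a·0 + b·1 (s = 0, t = 1); each new remainder r_{k+1} = r_{k-1} − q_k·r_k inherits s_{k+1} = s_{k-1} − q_k·s_k, t_{k+1} = t_{k-1} − q_k·t_k, so r_k = a·s_k + b·t_k at every step:
  q = 3: r = 12, s = 1 − 3·0 = 1, t = 0 − 3·1 = -3  (check: 606·1 + 198·(-3) = 12)
  q = 16: r = 6, s = 0 − 16·1 = -16, t = 1 − 16·(-3) = 49  (check: 606·(-16) + 198·49 = 6)
The row with r = 6 (the gcd) gives the Bezout coefficients s = -16, t = 49.
Result: 606 · (-16) + 198 · (49) = 6.

gcd(606, 198) = 6; s = -16, t = 49 (check: 606·(-16) + 198·49 = 6).


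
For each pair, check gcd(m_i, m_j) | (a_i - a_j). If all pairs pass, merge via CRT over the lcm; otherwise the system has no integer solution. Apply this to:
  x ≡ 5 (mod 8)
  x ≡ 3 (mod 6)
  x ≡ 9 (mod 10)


Moduli 8, 6, 10 are not pairwise coprime, so CRT works modulo lcm(m_i) when all pairwise compatibility conditions hold.
Pairwise compatibility: gcd(m_i, m_j) must divide a_i - a_j for every pair.
Merge one congruence at a time:
  Start: x ≡ 5 (mod 8).
  Combine with x ≡ 3 (mod 6): gcd(8, 6) = 2; 3 - 5 = -2, which IS divisible by 2, so compatible.
    Write x = 5 + 8·t and substitute into x ≡ 3 (mod 6): 8·t ≡ 3 − 5 = -2 (mod 6).
    Divide the congruence (and modulus) by g = 2: 4·t ≡ -1 (mod 3).
    Reduce coefficients mod 3: 1·t ≡ 2 (mod 3).
    So t ≡ 2 (mod 3).
    Then x = 5 + 8·2 = 21, valid modulo lcm(8, 6) = 24: x ≡ 21 (mod 24).
  Combine with x ≡ 9 (mod 10): gcd(24, 10) = 2; 9 - 21 = -12, which IS divisible by 2, so compatible.
    Write x = 21 + 24·t and substitute into x ≡ 9 (mod 10): 24·t ≡ 9 − 21 = -12 (mod 10).
    Divide the congruence (and modulus) by g = 2: 12·t ≡ -6 (mod 5).
    Reduce coefficients mod 5: 2·t ≡ 4 (mod 5).
    The inverse of 2 mod 5 is 3 (since 2·3 = 6 = 1·5 + 1), so t ≡ 3·4 = 12 ≡ 2 (mod 5).
    Then x = 21 + 24·2 = 69, valid modulo lcm(24, 10) = 120: x ≡ 69 (mod 120).
Verify: 69 mod 8 = 5, 69 mod 6 = 3, 69 mod 10 = 9.

x ≡ 69 (mod 120).


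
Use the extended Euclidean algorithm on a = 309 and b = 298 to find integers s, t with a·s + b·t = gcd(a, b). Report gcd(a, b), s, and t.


Euclidean algorithm on (309, 298) — divide until remainder is 0:
  309 = 1 · 298 + 11
  298 = 27 · 11 + 1
  11 = 11 · 1 + 0
gcd(309, 298) = 1.
Track Bezout coefficients alongside the remainders: start with r₀ = 309 = a·1 + b·0 (s = 1, t = 0) and r₁ = 298 = a·0 + b·1 (s = 0, t = 1); each new remainder r_{k+1} = r_{k-1} − q_k·r_k inherits s_{k+1} = s_{k-1} − q_k·s_k, t_{k+1} = t_{k-1} − q_k·t_k, so r_k = a·s_k + b·t_k at every step:
  q = 1: r = 11, s = 1 − 1·0 = 1, t = 0 − 1·1 = -1  (check: 309·1 + 298·(-1) = 11)
  q = 27: r = 1, s = 0 − 27·1 = -27, t = 1 − 27·(-1) = 28  (check: 309·(-27) + 298·28 = 1)
The row with r = 1 (the gcd) gives the Bezout coefficients s = -27, t = 28.
Result: 309 · (-27) + 298 · (28) = 1.

gcd(309, 298) = 1; s = -27, t = 28 (check: 309·(-27) + 298·28 = 1).


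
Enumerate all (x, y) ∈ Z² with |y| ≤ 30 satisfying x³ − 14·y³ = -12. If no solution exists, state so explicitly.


The equation is x³ - 14y³ = -12. For fixed y, x³ = 14·y³ − 12, so a solution requires the RHS to be a perfect cube.
Strategy: iterate y from -30 to 30, compute RHS = 14·y³ − 12, and check whether it is a (positive or negative) perfect cube.
Check small values of y:
  y = 0: RHS = -12 is not a perfect cube.
  y = 1: RHS = 2 is not a perfect cube.
  y = -1: RHS = -26 is not a perfect cube.
  y = 2: RHS = 100 is not a perfect cube.
  y = -2: RHS = -124 is not a perfect cube.
  y = 3: RHS = 366 is not a perfect cube.
  y = -3: RHS = -390 is not a perfect cube.
Continuing the search up to |y| = 30 finds no solutions either.
No (x, y) in the scanned range satisfies the equation.

No integer solutions with |y| ≤ 30.


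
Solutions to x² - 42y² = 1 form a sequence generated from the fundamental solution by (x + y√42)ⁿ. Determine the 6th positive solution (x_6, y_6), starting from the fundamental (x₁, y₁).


Step 1: Find the fundamental solution (x₁, y₁) of x² - 42y² = 1.
  Expand √42 as a continued fraction. a₀ = ⌊√42⌋ = 6; iterate m_{k+1} = d_k·a_k − m_k, d_{k+1} = (42 − m_{k+1}²)/d_k, a_{k+1} = ⌊(a₀ + m_{k+1})/d_{k+1}⌋ (starting m₀ = 0, d₀ = 1), with convergents p_k = a_k·p_{k-1} + p_{k-2}, q_k = a_k·q_{k-1} + q_{k-2} (p₋₁ = 1, q₋₁ = 0):
  k = 0: a₀ = 6; p₀/q₀ = 6/1; p₀² − 42·q₀² = 36 − 42 = -6.
  k = 1: m = 6, d = 6, a = ⌊(6 + 6)/6⌋ = 2; p/q = (2·6 + 1)/(2·1 + 0) = 13/2; p² − 42·q² = 169 − 168 = 1.
  The first convergent with p² − 42·q² = 1 gives the fundamental solution (x₁, y₁) = (13, 2).
Step 2: Apply the recurrence (x_{n+1}, y_{n+1}) = (x₁x_n + 42y₁y_n, x₁y_n + y₁x_n) repeatedly.
  From (x_1, y_1) = (13, 2): x_2 = 13·13 + 42·2·2 = 337; y_2 = 13·2 + 2·13 = 52.
  From (x_2, y_2) = (337, 52): x_3 = 13·337 + 42·2·52 = 8749; y_3 = 13·52 + 2·337 = 1350.
  From (x_3, y_3) = (8749, 1350): x_4 = 13·8749 + 42·2·1350 = 227137; y_4 = 13·1350 + 2·8749 = 35048.
  From (x_4, y_4) = (227137, 35048): x_5 = 13·227137 + 42·2·35048 = 5896813; y_5 = 13·35048 + 2·227137 = 909898.
  From (x_5, y_5) = (5896813, 909898): x_6 = 13·5896813 + 42·2·909898 = 153090001; y_6 = 13·909898 + 2·5896813 = 23622300.
Step 3: Verify x_6² - 42·y_6² = 23436548406180001 - 23436548406180000 = 1 (should be 1). ✓

(x_1, y_1) = (13, 2); (x_6, y_6) = (153090001, 23622300).


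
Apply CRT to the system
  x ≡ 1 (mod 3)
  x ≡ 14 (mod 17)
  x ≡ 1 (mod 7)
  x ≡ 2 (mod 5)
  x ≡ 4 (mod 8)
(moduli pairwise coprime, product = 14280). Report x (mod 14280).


Product of moduli M = 3 · 17 · 7 · 5 · 8 = 14280.
Merge one congruence at a time:
  Start: x ≡ 1 (mod 3).
  Combine with x ≡ 14 (mod 17); new modulus lcm = 51.
    Write x = 1 + 3·t and substitute into x ≡ 14 (mod 17): 3·t ≡ 14 − 1 = 13 (mod 17).
    The inverse of 3 mod 17 is 6 (since 3·6 = 18 = 1·17 + 1), so t ≡ 6·13 = 78 ≡ 10 (mod 17).
    Then x = 1 + 3·10 = 31, valid modulo lcm(3, 17) = 51: x ≡ 31 (mod 51).
  Combine with x ≡ 1 (mod 7); new modulus lcm = 357.
    Write x = 31 + 51·t and substitute into x ≡ 1 (mod 7): 51·t ≡ 1 − 31 = -30 (mod 7).
    Reduce coefficients mod 7: 2·t ≡ 5 (mod 7).
    The inverse of 2 mod 7 is 4 (since 2·4 = 8 = 1·7 + 1), so t ≡ 4·5 = 20 ≡ 6 (mod 7).
    Then x = 31 + 51·6 = 337, valid modulo lcm(51, 7) = 357: x ≡ 337 (mod 357).
  Combine with x ≡ 2 (mod 5); new modulus lcm = 1785.
    Write x = 337 + 357·t and substitute into x ≡ 2 (mod 5): 357·t ≡ 2 − 337 = -335 (mod 5).
    Reduce coefficients mod 5: 2·t ≡ 0 (mod 5).
    The inverse of 2 mod 5 is 3 (since 2·3 = 6 = 1·5 + 1), so t ≡ 3·0 = 0 ≡ 0 (mod 5).
    Then x = 337 + 357·0 = 337, valid modulo lcm(357, 5) = 1785: x ≡ 337 (mod 1785).
  Combine with x ≡ 4 (mod 8); new modulus lcm = 14280.
    Write x = 337 + 1785·t and substitute into x ≡ 4 (mod 8): 1785·t ≡ 4 − 337 = -333 (mod 8).
    Reduce coefficients mod 8: 1·t ≡ 3 (mod 8).
    So t ≡ 3 (mod 8).
    Then x = 337 + 1785·3 = 5692, valid modulo lcm(1785, 8) = 14280: x ≡ 5692 (mod 14280).
Verify against each original: 5692 mod 3 = 1, 5692 mod 17 = 14, 5692 mod 7 = 1, 5692 mod 5 = 2, 5692 mod 8 = 4.

x ≡ 5692 (mod 14280).


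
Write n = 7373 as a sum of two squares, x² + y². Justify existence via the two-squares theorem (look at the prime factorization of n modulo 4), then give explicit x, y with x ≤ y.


Step 1: Factor n = 7373 = 73 · 101.
Step 2: Check the mod-4 condition on each prime factor: 73 ≡ 1 (mod 4), exponent 1; 101 ≡ 1 (mod 4), exponent 1.
All primes ≡ 3 (mod 4) appear to even exponent (or don't appear), so by the two-squares theorem n IS expressible as a sum of two squares.
Step 3: Build a representation. Here n = 73 · 101 is a product of primes ≡ 1 (mod 4). Each prime p ≡ 1 (mod 4) is itself a sum of two squares; find a² by testing p − a² for a perfect square:
  73: 73 − 1² = 72, 73 − 2² = 69, 73 − 3² = 64 = 8² ⇒ 73 = 3² + 8².
  101: 101 − 1² = 100 = 10² ⇒ 101 = 1² + 10².
  Combine using the Brahmagupta–Fibonacci identity (a² + b²)(c² + d²) = (ac − bd)² + (ad + bc)² = (ac + bd)² + (ad − bc)²:
  73 · 101 = 7373: from (3² + 8²)(1² + 10²), take (3·1 − 8·10, 3·10 + 8·1) = (3 − 80, 30 + 8) = (-77, 38); dropping signs (only squares matter) gives (77, 38); check 77² + 38² = 5929 + 1444 = 7373 ✓.
Step 4: Order so x ≤ y and verify: 38² + 77² = 1444 + 5929 = 7373 = n. ✓

n = 7373 = 38² + 77² (one valid representation with x ≤ y).


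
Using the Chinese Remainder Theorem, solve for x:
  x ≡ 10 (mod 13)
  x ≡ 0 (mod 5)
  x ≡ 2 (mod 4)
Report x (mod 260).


Moduli 13, 5, 4 are pairwise coprime; by CRT there is a unique solution modulo M = 13 · 5 · 4 = 260.
Solve pairwise, accumulating the modulus:
  Start with x ≡ 10 (mod 13).
  Combine with x ≡ 0 (mod 5): since gcd(13, 5) = 1, we get a unique residue mod 65.
    Write x = 10 + 13·t and substitute into x ≡ 0 (mod 5): 13·t ≡ 0 − 10 = -10 (mod 5).
    Reduce coefficients mod 5: 3·t ≡ 0 (mod 5).
    The inverse of 3 mod 5 is 2 (since 3·2 = 6 = 1·5 + 1), so t ≡ 2·0 = 0 ≡ 0 (mod 5).
    Then x = 10 + 13·0 = 10, valid modulo lcm(13, 5) = 65: x ≡ 10 (mod 65).
  Combine with x ≡ 2 (mod 4): since gcd(65, 4) = 1, we get a unique residue mod 260.
    Write x = 10 + 65·t and substitute into x ≡ 2 (mod 4): 65·t ≡ 2 − 10 = -8 (mod 4).
    Reduce coefficients mod 4: 1·t ≡ 0 (mod 4).
    So t ≡ 0 (mod 4).
    Then x = 10 + 65·0 = 10, valid modulo lcm(65, 4) = 260: x ≡ 10 (mod 260).
Verify: 10 mod 13 = 10 ✓, 10 mod 5 = 0 ✓, 10 mod 4 = 2 ✓.

x ≡ 10 (mod 260).


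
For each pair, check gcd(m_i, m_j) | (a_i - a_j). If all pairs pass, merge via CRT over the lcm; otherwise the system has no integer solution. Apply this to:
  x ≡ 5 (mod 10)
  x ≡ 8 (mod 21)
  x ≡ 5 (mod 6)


Moduli 10, 21, 6 are not pairwise coprime, so CRT works modulo lcm(m_i) when all pairwise compatibility conditions hold.
Pairwise compatibility: gcd(m_i, m_j) must divide a_i - a_j for every pair.
Merge one congruence at a time:
  Start: x ≡ 5 (mod 10).
  Combine with x ≡ 8 (mod 21): gcd(10, 21) = 1; 8 - 5 = 3, which IS divisible by 1, so compatible.
    Write x = 5 + 10·t and substitute into x ≡ 8 (mod 21): 10·t ≡ 8 − 5 = 3 (mod 21).
    The inverse of 10 mod 21 is 19 (since 10·19 = 190 = 9·21 + 1), so t ≡ 19·3 = 57 ≡ 15 (mod 21).
    Then x = 5 + 10·15 = 155, valid modulo lcm(10, 21) = 210: x ≡ 155 (mod 210).
  Combine with x ≡ 5 (mod 6): gcd(210, 6) = 6; 5 - 155 = -150, which IS divisible by 6, so compatible.
    Write x = 155 + 210·t and substitute into x ≡ 5 (mod 6): 210·t ≡ 5 − 155 = -150 (mod 6).
    Divide the congruence (and modulus) by g = 6: 35·t ≡ -25 (mod 1).
    Modulo 1 every t works; take t = 0.
    Then x = 155 + 210·0 = 155, valid modulo lcm(210, 6) = 210: x ≡ 155 (mod 210).
Verify: 155 mod 10 = 5, 155 mod 21 = 8, 155 mod 6 = 5.

x ≡ 155 (mod 210).


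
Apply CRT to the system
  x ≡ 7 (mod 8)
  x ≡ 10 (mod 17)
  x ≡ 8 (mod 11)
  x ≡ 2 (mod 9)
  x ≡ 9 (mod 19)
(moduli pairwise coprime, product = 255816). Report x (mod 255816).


Product of moduli M = 8 · 17 · 11 · 9 · 19 = 255816.
Merge one congruence at a time:
  Start: x ≡ 7 (mod 8).
  Combine with x ≡ 10 (mod 17); new modulus lcm = 136.
    Write x = 7 + 8·t and substitute into x ≡ 10 (mod 17): 8·t ≡ 10 − 7 = 3 (mod 17).
    The inverse of 8 mod 17 is 15 (since 8·15 = 120 = 7·17 + 1), so t ≡ 15·3 = 45 ≡ 11 (mod 17).
    Then x = 7 + 8·11 = 95, valid modulo lcm(8, 17) = 136: x ≡ 95 (mod 136).
  Combine with x ≡ 8 (mod 11); new modulus lcm = 1496.
    Write x = 95 + 136·t and substitute into x ≡ 8 (mod 11): 136·t ≡ 8 − 95 = -87 (mod 11).
    Reduce coefficients mod 11: 4·t ≡ 1 (mod 11).
    The inverse of 4 mod 11 is 3 (since 4·3 = 12 = 1·11 + 1), so t ≡ 3·1 = 3 ≡ 3 (mod 11).
    Then x = 95 + 136·3 = 503, valid modulo lcm(136, 11) = 1496: x ≡ 503 (mod 1496).
  Combine with x ≡ 2 (mod 9); new modulus lcm = 13464.
    Write x = 503 + 1496·t and substitute into x ≡ 2 (mod 9): 1496·t ≡ 2 − 503 = -501 (mod 9).
    Reduce coefficients mod 9: 2·t ≡ 3 (mod 9).
    The inverse of 2 mod 9 is 5 (since 2·5 = 10 = 1·9 + 1), so t ≡ 5·3 = 15 ≡ 6 (mod 9).
    Then x = 503 + 1496·6 = 9479, valid modulo lcm(1496, 9) = 13464: x ≡ 9479 (mod 13464).
  Combine with x ≡ 9 (mod 19); new modulus lcm = 255816.
    Write x = 9479 + 13464·t and substitute into x ≡ 9 (mod 19): 13464·t ≡ 9 − 9479 = -9470 (mod 19).
    Reduce coefficients mod 19: 12·t ≡ 11 (mod 19).
    The inverse of 12 mod 19 is 8 (since 12·8 = 96 = 5·19 + 1), so t ≡ 8·11 = 88 ≡ 12 (mod 19).
    Then x = 9479 + 13464·12 = 171047, valid modulo lcm(13464, 19) = 255816: x ≡ 171047 (mod 255816).
Verify against each original: 171047 mod 8 = 7, 171047 mod 17 = 10, 171047 mod 11 = 8, 171047 mod 9 = 2, 171047 mod 19 = 9.

x ≡ 171047 (mod 255816).


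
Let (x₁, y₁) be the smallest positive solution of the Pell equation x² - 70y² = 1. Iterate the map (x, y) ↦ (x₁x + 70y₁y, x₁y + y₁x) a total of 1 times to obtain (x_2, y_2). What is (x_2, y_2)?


Step 1: Find the fundamental solution (x₁, y₁) of x² - 70y² = 1.
  Expand √70 as a continued fraction. a₀ = ⌊√70⌋ = 8; iterate m_{k+1} = d_k·a_k − m_k, d_{k+1} = (70 − m_{k+1}²)/d_k, a_{k+1} = ⌊(a₀ + m_{k+1})/d_{k+1}⌋ (starting m₀ = 0, d₀ = 1), with convergents p_k = a_k·p_{k-1} + p_{k-2}, q_k = a_k·q_{k-1} + q_{k-2} (p₋₁ = 1, q₋₁ = 0):
  k = 0: a₀ = 8; p₀/q₀ = 8/1; p₀² − 70·q₀² = 64 − 70 = -6.
  k = 1: m = 8, d = 6, a = ⌊(8 + 8)/6⌋ = 2; p/q = (2·8 + 1)/(2·1 + 0) = 17/2; p² − 70·q² = 289 − 280 = 9.
  k = 2: m = 4, d = 9, a = ⌊(8 + 4)/9⌋ = 1; p/q = (1·17 + 8)/(1·2 + 1) = 25/3; p² − 70·q² = 625 − 630 = -5.
  k = 3: m = 5, d = 5, a = ⌊(8 + 5)/5⌋ = 2; p/q = (2·25 + 17)/(2·3 + 2) = 67/8; p² − 70·q² = 4489 − 4480 = 9.
  k = 4: m = 5, d = 9, a = ⌊(8 + 5)/9⌋ = 1; p/q = (1·67 + 25)/(1·8 + 3) = 92/11; p² − 70·q² = 8464 − 8470 = -6.
  k = 5: m = 4, d = 6, a = ⌊(8 + 4)/6⌋ = 2; p/q = (2·92 + 67)/(2·11 + 8) = 251/30; p² − 70·q² = 63001 − 63000 = 1.
  The first convergent with p² − 70·q² = 1 gives the fundamental solution (x₁, y₁) = (251, 30).
Step 2: Apply the recurrence (x_{n+1}, y_{n+1}) = (x₁x_n + 70y₁y_n, x₁y_n + y₁x_n) repeatedly.
  From (x_1, y_1) = (251, 30): x_2 = 251·251 + 70·30·30 = 126001; y_2 = 251·30 + 30·251 = 15060.
Step 3: Verify x_2² - 70·y_2² = 15876252001 - 15876252000 = 1 (should be 1). ✓

(x_1, y_1) = (251, 30); (x_2, y_2) = (126001, 15060).
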